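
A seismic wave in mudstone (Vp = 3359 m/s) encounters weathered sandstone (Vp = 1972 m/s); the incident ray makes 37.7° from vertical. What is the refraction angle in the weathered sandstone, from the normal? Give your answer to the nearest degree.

Snell's law: sin θ₂ = (V₂/V₁)·sin θ₁ = (1972/3359)·sin 37.7° = 0.3590.
θ₂ = sin⁻¹(0.3590) = 21.04° (from vertical).

21°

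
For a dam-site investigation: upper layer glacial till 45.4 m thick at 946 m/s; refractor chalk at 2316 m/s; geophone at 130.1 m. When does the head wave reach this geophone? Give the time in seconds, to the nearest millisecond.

0.144 s

t = x/V₂ + 2h·√(V₂²−V₁²)/(V₁V₂).
√(V₂²−V₁²) = √(2316²−946²) = 2114.0 m/s; delay term = 2·45.4·2114.0/(946·2316) = 0.08761 s.
t = 130.1/2316 + 0.08761 = 0.14379 s.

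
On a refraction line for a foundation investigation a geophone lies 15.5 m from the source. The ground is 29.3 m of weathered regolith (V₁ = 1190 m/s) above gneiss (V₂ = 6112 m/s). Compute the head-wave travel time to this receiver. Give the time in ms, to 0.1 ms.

θ_c = arcsin(V₁/V₂) = arcsin(1190/6112) = 11.23°, cos θ_c = 0.9809.
Intercept time tᵢ = 2h cos θ_c / V₁ = 2·29.3·0.9809/1190 = 0.04830 s.
t = x/V₂ + tᵢ = 15.5/6112 + 0.04830 = 0.05084 s.

50.8 ms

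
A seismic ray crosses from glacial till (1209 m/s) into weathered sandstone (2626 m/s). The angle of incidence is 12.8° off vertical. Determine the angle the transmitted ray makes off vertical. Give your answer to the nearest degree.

29°

Snell's law: sin θ₂ = (V₂/V₁)·sin θ₁ = (2626/1209)·sin 12.8° = 0.4812.
θ₂ = arcsin 0.4812 = 28.76° from the normal.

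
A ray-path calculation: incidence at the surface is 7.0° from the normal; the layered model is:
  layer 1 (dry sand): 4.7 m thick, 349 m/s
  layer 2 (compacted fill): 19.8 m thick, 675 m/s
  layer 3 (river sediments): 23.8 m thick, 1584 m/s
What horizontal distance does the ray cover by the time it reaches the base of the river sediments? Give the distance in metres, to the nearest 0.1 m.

21.2 m

Ray parameter p = sin 7.0° / 349 m/s = 3.4920e-04 s/m.
Layer 1: θ = 7.00°; offset = 4.7·tan 7.00° = 0.577 m.
Layer 2: sin θ = p·675 = 0.2357 → θ = 13.63°; offset = 19.8·tan 13.63° = 4.802 m.
Layer 3: sin θ = p·1584 = 0.5531 → θ = 33.58°; offset = 23.8·tan 33.58° = 15.802 m.
Total horizontal offset = 21.181 m.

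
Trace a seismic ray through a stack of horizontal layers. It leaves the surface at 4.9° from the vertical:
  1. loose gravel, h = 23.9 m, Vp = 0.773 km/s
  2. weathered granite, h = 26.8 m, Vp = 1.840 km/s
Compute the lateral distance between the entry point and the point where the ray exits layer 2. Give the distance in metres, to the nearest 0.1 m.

7.6 m

p = sin θ₁/V₁ = sin 4.9°/0.773 = 1.1050e-01 s/km is conserved through the stack.
Layer 1: θ = 4.90°; offset = 23.9·tan 4.90° = 2.049 m.
Layer 2: sin θ = p·1.840 = 0.2033 → θ = 11.73°; offset = 26.8·tan 11.73° = 5.565 m.
Σ offsets = 7.614 m.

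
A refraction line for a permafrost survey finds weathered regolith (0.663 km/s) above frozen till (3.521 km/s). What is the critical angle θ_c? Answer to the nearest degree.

11°

At critical incidence the refracted ray runs along the interface (θ₂ = 90°), so sin θ_c = V₁/V₂.
θ_c = arcsin(0.663/3.521) = arcsin 0.1883 = 10.85°.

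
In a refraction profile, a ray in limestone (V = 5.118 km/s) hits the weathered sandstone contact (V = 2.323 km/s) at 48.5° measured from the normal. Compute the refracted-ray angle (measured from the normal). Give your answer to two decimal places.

19.87°

sin θ₁/V₁ = sin θ₂/V₂ ⇒ sin θ₂ = 2.323·sin 48.5°/5.118 = 2.323·0.7490/5.118 = 0.3399.
θ₂ = sin⁻¹(0.3399) = 19.87° (from vertical).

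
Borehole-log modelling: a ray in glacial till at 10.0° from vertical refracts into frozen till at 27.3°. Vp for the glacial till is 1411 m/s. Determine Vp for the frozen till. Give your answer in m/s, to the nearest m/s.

Snell's law: sin 10.0°/V₁ = sin 27.3°/V₂.
V₂ = V₁·sin 27.3°/sin 10.0° = 1411 × 2.6413 = 3726.81 m/s.

3727 m/s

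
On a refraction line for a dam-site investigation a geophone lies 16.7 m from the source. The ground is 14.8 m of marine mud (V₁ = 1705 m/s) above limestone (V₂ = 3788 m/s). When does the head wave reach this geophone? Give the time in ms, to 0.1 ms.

t = x/V₂ + 2h·√(V₂²−V₁²)/(V₁V₂).
√(V₂²−V₁²) = √(3788²−1705²) = 3382.6 m/s; delay term = 2·14.8·3382.6/(1705·3788) = 0.01550 s.
t = 16.7/3788 + 0.01550 = 0.01991 s.

19.9 ms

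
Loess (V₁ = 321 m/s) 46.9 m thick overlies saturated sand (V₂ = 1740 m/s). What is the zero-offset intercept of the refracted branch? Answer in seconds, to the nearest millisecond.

θ_c = arcsin(V₁/V₂) = arcsin(321/1740) = 10.63°; cos θ_c = 0.9828.
tᵢ = 2h·cos θ_c / V₁ = 2·46.9·0.9828 / 321 = 0.28720 s.

0.287 s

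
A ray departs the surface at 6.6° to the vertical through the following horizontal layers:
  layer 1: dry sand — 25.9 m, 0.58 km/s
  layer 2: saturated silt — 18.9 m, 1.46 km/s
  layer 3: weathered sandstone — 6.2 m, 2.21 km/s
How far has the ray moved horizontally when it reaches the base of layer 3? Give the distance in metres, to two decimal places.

11.73 m

Ray parameter p = sin 6.6° / 0.58 km/s = 1.9817e-01 s/km.
Layer 1: θ = 6.60°; offset = 25.9·tan 6.60° = 2.9967 m.
Layer 2: sin θ = p·1.46 = 0.2893 → θ = 16.82°; offset = 18.9·tan 16.82° = 5.7126 m.
Layer 3: sin θ = p·2.21 = 0.4380 → θ = 25.97°; offset = 6.2·tan 25.97° = 3.0203 m.
Total horizontal offset = 11.7296 m.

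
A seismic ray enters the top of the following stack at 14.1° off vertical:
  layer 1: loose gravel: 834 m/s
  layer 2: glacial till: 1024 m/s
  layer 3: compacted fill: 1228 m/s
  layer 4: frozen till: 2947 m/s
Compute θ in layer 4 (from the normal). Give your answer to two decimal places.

59.41°

Ray parameter p = sin 14.1° / 834 = 2.9210e-04 s/m.
sin θ_4 = p·V_4 = 2.9210e-04 × 2947 = 0.8608.
θ_4 = arcsin 0.8608 = 59.41°.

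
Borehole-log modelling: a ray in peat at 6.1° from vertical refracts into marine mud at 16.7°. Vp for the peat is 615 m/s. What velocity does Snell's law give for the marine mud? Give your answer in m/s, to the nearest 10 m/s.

1660 m/s

sin 6.1° = 0.1063; sin 16.7° = 0.2874.
V₂ = V₁·(sin θ₂/sin θ₁) = 615·(0.2874/0.1063) = 1663.09 m/s.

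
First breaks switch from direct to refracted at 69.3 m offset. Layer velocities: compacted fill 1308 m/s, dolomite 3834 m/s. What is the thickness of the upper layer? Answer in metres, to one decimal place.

h = (x_cross/2)·√((V₂−V₁)/(V₂+V₁)).
(V₂−V₁)/(V₂+V₁) = (3834−1308)/(3834+1308) = 0.4912; √ = 0.7009.
h = (69.3/2)·0.7009 = 24.29 m.

24.3 m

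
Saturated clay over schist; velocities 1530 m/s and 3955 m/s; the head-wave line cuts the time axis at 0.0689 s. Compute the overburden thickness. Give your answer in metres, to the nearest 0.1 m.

h = tᵢ·V₁·V₂ / (2·√(V₂²−V₁²)).
√(V₂²−V₁²) = √(3955² − 1530²) = 3647.1 m/s.
h = 0.0689 s × 1530 × 3955 / (2 × 3647.1) = 57.16 m.

57.2 m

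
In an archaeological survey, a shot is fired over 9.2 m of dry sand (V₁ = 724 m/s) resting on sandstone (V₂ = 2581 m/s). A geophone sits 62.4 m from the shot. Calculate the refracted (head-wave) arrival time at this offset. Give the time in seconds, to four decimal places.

0.0486 s

θ_c = arcsin(V₁/V₂) = arcsin(724/2581) = 16.29°, cos θ_c = 0.9599.
Intercept time tᵢ = 2h cos θ_c / V₁ = 2·9.2·0.9599/724 = 0.02439 s.
t = x/V₂ + tᵢ = 62.4/2581 + 0.02439 = 0.04857 s.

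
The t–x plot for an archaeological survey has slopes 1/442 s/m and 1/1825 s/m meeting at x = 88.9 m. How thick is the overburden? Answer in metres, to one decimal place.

34.7 m

h = (x_cross/2)·√((V₂−V₁)/(V₂+V₁)).
(V₂−V₁)/(V₂+V₁) = (1825−442)/(1825+442) = 0.6101; √ = 0.7811.
h = (88.9/2)·0.7811 = 34.72 m.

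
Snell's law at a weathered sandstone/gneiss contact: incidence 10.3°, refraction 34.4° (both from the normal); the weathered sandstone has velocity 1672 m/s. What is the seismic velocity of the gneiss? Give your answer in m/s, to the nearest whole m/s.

5283 m/s

sin 10.3° = 0.1788; sin 34.4° = 0.5650.
V₂ = V₁·(sin θ₂/sin θ₁) = 1672·(0.5650/0.1788) = 5283.07 m/s.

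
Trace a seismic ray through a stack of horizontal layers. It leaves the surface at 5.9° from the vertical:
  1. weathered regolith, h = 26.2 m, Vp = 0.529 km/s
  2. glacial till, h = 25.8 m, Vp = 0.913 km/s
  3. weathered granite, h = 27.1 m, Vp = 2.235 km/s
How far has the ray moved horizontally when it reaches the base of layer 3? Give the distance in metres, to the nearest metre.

Apply Snell's law at each interface; in layer i the horizontal offset is hᵢ·tan θᵢ.
Layer 1: θ = 5.90°; offset = 26.2·tan 5.90° = 2.708 m.
Layer 2: sin θ = 0.913·sin 5.9°/0.529 = 0.1774, θ = 10.22°; offset = 25.8·tan 10.22° = 4.651 m.
Layer 3: sin θ = 2.235·sin 5.9°/0.529 = 0.4343, θ = 25.74°; offset = 27.1·tan 25.74° = 13.066 m.
Summing the layer offsets gives 20.424 m.

20 m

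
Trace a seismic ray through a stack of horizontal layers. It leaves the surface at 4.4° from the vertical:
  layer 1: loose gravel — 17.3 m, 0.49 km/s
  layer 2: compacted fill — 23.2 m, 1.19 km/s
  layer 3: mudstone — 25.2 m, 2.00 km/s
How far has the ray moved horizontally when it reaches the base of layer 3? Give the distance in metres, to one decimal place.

Apply Snell's law at each interface; in layer i the horizontal offset is hᵢ·tan θᵢ.
Layer 1: θ = 4.40°; offset = 17.3·tan 4.40° = 1.331 m.
Layer 2: sin θ = 1.19·sin 4.4°/0.49 = 0.1863, θ = 10.74°; offset = 23.2·tan 10.74° = 4.400 m.
Layer 3: sin θ = 2.00·sin 4.4°/0.49 = 0.3131, θ = 18.25°; offset = 25.2·tan 18.25° = 8.309 m.
Total horizontal offset = 14.040 m.

14.0 m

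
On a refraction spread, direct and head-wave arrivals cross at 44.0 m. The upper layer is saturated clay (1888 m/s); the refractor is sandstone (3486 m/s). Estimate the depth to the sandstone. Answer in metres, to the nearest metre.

x_cross = 2h·√((V₂+V₁)/(V₂−V₁)) → h = x_cross / (2·√((V₂+V₁)/(V₂−V₁))).
√((V₂+V₁)/(V₂−V₁)) = √((3486+1888)/(3486−1888)) = 1.8338.
h = 44.0 / (2·1.8338) = 12.00 m.

12 m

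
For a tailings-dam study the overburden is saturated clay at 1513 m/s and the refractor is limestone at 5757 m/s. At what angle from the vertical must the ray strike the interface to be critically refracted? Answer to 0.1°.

Critical incidence: sin θ_c = V₁/V₂ = 1513/5757 = 0.2628.
θ_c = arcsin 0.2628 = 15.24°.

15.2°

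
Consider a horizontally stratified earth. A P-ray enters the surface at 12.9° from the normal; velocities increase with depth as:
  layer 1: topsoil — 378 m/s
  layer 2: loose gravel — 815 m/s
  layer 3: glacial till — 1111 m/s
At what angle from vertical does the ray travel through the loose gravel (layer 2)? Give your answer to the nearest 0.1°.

28.8°

Ray parameter p = sin 12.9° / 378 = 5.9061e-04 s/m.
sin θ_2 = p·V_2 = 5.9061e-04 × 815 = 0.4813.
θ_2 = arcsin 0.4813 = 28.77°.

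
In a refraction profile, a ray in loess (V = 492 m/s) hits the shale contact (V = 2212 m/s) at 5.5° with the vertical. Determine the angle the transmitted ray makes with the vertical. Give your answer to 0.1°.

Snell's law: sin θ₂ = (V₂/V₁)·sin θ₁ = (2212/492)·sin 5.5° = 0.4309.
θ₂ = arcsin 0.4309 = 25.53° from the normal.

25.5°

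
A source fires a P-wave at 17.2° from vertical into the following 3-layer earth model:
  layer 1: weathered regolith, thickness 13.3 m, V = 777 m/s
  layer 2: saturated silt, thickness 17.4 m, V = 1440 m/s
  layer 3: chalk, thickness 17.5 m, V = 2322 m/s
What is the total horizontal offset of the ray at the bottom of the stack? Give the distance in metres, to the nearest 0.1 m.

48.6 m

Apply Snell's law at each interface; in layer i the horizontal offset is hᵢ·tan θᵢ.
Layer 1: θ = 17.20°; offset = 13.3·tan 17.20° = 4.117 m.
Layer 2: sin θ = 1440·sin 17.2°/777 = 0.5480, θ = 33.23°; offset = 17.4·tan 33.23° = 11.400 m.
Layer 3: sin θ = 2322·sin 17.2°/777 = 0.8837, θ = 62.09°; offset = 17.5·tan 62.09° = 33.040 m.
Summing the layer offsets gives 48.558 m.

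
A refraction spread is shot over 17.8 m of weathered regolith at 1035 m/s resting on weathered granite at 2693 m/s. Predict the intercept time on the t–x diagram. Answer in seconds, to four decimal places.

0.0318 s

tᵢ = 2h·√(V₂²−V₁²)/(V₁V₂).
√(V₂²−V₁²) = √(2693²−1035²) = 2486.2 m/s.
tᵢ = 2·17.8·2486.2/(1035·2693) = 0.03175 s.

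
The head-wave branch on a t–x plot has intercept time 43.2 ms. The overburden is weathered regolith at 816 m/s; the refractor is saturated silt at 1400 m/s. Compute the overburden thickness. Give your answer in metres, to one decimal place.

21.7 m

θ_c = arcsin(816/1400) = 35.65°; cos θ_c = 0.8126.
tᵢ = 2h cos θ_c/V₁ ⇒ h = tᵢ·V₁/(2 cos θ_c) = 0.0432·816/(2·0.8126) = 21.69 m.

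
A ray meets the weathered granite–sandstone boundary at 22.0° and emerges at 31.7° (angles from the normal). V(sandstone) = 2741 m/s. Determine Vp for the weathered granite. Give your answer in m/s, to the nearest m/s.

1954 m/s

sin 22.0° = 0.3746; sin 31.7° = 0.5255.
V₁ = V₂·(sin θ₁/sin θ₂) = 2741·(0.3746/0.5255) = 1954.05 m/s.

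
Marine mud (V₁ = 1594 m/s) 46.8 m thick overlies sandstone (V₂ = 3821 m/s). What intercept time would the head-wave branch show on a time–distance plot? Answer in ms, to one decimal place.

θ_c = arcsin(V₁/V₂) = arcsin(1594/3821) = 24.66°; cos θ_c = 0.9088.
tᵢ = 2h·cos θ_c / V₁ = 2·46.8·0.9088 / 1594 = 0.05337 s.

53.4 ms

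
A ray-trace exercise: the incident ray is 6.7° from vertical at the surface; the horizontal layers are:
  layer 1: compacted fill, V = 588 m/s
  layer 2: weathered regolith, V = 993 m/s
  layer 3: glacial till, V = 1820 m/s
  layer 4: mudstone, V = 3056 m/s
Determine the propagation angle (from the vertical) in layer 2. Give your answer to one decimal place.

11.4°

Ray parameter p = sin 6.7° / 588 = 1.9842e-04 s/m.
sin θ_2 = p·V_2 = 1.9842e-04 × 993 = 0.1970.
θ_2 = arcsin 0.1970 = 11.36°.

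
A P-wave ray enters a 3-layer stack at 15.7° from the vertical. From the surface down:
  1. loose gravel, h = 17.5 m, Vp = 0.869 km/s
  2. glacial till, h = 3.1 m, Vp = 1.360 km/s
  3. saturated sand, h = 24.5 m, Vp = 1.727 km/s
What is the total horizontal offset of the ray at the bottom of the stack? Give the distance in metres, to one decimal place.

p = sin θ₁/V₁ = sin 15.7°/0.869 = 3.1139e-01 s/km is conserved through the stack.
Layer 1: θ = 15.70°; offset = 17.5·tan 15.70° = 4.919 m.
Layer 2: sin θ = p·1.360 = 0.4235 → θ = 25.06°; offset = 3.1·tan 25.06° = 1.449 m.
Layer 3: sin θ = p·1.727 = 0.5378 → θ = 32.53°; offset = 24.5·tan 32.53° = 15.628 m.
Summing the layer offsets gives 21.996 m.

22.0 m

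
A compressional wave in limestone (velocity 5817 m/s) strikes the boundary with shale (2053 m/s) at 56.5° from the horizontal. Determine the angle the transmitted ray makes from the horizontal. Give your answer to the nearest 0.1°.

78.8°

Convert to the normal: θ₁ = 90° − 56.5° = 33.5°.
sin θ₁/V₁ = sin θ₂/V₂ ⇒ sin θ₂ = 2053·sin 33.5°/5817 = 2053·0.5519/5817 = 0.1948.
θ₂ = sin⁻¹(0.1948) = 11.23° (from vertical).
From the interface: 90° − 11.23° = 78.77°.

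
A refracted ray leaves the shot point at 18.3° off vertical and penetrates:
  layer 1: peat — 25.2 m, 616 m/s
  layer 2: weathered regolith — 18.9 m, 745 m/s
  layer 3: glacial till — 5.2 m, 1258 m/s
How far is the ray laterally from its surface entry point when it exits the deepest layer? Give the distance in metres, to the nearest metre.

20 m

Apply Snell's law at each interface; in layer i the horizontal offset is hᵢ·tan θᵢ.
Layer 1: θ = 18.30°; offset = 25.2·tan 18.30° = 8.334 m.
Layer 2: sin θ = 745·sin 18.3°/616 = 0.3797, θ = 22.32°; offset = 18.9·tan 22.32° = 7.758 m.
Layer 3: sin θ = 1258·sin 18.3°/616 = 0.6412, θ = 39.88°; offset = 5.2·tan 39.88° = 4.345 m.
Σ offsets = 20.438 m.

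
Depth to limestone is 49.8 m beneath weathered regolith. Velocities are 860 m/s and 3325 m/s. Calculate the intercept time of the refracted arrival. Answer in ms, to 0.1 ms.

θ_c = arcsin(V₁/V₂) = arcsin(860/3325) = 14.99°; cos θ_c = 0.9660.
tᵢ = 2h·cos θ_c / V₁ = 2·49.8·0.9660 / 860 = 0.11187 s.

111.9 ms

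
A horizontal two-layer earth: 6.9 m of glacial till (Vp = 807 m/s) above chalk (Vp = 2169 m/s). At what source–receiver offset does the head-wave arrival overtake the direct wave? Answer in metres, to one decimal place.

θ_c = arcsin(807/2169) = 21.84°, so cos θ_c = 0.9282 and tᵢ = 2h cos θ_c/V₁ = 0.0159 s.
At crossover x/V₁ = x/V₂ + tᵢ ⇒ x = tᵢ/(1/V₁ − 1/V₂) = 0.01587/(1.2392e-03 − 4.6104e-04) = 20.40 m.

20.4 m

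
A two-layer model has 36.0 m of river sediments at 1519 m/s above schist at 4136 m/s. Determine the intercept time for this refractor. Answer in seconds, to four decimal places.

0.0441 s

tᵢ = 2h·√(V₂²−V₁²)/(V₁V₂).
√(V₂²−V₁²) = √(4136²−1519²) = 3847.0 m/s.
tᵢ = 2·36.0·3847.0/(1519·4136) = 0.04409 s.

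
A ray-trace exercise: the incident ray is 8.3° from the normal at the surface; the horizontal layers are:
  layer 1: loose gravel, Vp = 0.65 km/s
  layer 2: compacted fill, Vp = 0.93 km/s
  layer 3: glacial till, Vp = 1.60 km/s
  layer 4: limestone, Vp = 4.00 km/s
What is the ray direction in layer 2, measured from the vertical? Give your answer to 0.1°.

Ray parameter p = sin 8.3° / 0.65 = 2.2209e-01 s/km.
sin θ_2 = p·V_2 = 2.2209e-01 × 0.93 = 0.2065.
θ_2 = arcsin 0.2065 = 11.92°.

11.9°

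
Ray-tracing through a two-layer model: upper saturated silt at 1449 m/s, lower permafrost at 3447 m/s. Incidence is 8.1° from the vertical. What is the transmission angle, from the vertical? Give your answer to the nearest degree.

20°

Snell's law: sin θ₂ = (V₂/V₁)·sin θ₁ = (3447/1449)·sin 8.1° = 0.3352.
θ₂ = sin⁻¹(0.3352) = 19.58° (from vertical).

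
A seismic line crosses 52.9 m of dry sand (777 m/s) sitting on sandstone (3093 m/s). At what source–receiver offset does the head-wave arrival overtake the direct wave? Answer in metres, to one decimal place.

136.8 m

θ_c = arcsin(777/3093) = 14.55°, so cos θ_c = 0.9679 and tᵢ = 2h cos θ_c/V₁ = 0.1318 s.
At crossover x/V₁ = x/V₂ + tᵢ ⇒ x = tᵢ/(1/V₁ − 1/V₂) = 0.13180/(1.2870e-03 − 3.2331e-04) = 136.76 m.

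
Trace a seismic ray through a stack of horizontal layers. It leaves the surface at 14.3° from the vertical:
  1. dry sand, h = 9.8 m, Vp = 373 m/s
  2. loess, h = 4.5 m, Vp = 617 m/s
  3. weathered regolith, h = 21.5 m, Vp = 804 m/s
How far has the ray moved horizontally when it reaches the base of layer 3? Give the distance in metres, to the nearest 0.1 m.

18.0 m

p = sin θ₁/V₁ = sin 14.3°/373 = 6.6220e-04 s/m is conserved through the stack.
Layer 1: θ = 14.30°; offset = 9.8·tan 14.30° = 2.498 m.
Layer 2: sin θ = p·617 = 0.4086 → θ = 24.12°; offset = 4.5·tan 24.12° = 2.014 m.
Layer 3: sin θ = p·804 = 0.5324 → θ = 32.17°; offset = 21.5·tan 32.17° = 13.523 m.
Summing the layer offsets gives 18.035 m.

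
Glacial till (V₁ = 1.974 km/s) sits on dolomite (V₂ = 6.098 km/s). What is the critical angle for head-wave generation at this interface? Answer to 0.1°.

18.9°

At critical incidence the refracted ray runs along the interface (θ₂ = 90°), so sin θ_c = V₁/V₂.
θ_c = arcsin(1.974/6.098) = arcsin 0.3237 = 18.89°.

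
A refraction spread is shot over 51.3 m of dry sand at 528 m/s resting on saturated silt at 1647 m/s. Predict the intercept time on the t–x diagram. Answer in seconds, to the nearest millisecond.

0.184 s

θ_c = arcsin(V₁/V₂) = arcsin(528/1647) = 18.70°; cos θ_c = 0.9472.
tᵢ = 2h·cos θ_c / V₁ = 2·51.3·0.9472 / 528 = 0.18406 s.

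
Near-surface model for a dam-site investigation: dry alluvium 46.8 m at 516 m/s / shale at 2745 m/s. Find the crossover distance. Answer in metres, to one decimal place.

113.2 m

x_cross = 2h·√((V₂+V₁)/(V₂−V₁)).
(V₂+V₁)/(V₂−V₁) = (2745+516)/(2745−516) = 1.4630; √ = 1.2095.
x_cross = 2·46.8·1.2095 = 113.21 m.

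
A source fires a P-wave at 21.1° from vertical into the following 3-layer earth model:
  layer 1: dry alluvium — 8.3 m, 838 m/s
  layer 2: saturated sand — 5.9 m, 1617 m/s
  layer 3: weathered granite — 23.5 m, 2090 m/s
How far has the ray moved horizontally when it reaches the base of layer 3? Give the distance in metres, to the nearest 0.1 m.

56.8 m

Apply Snell's law at each interface; in layer i the horizontal offset is hᵢ·tan θᵢ.
Layer 1: θ = 21.10°; offset = 8.3·tan 21.10° = 3.203 m.
Layer 2: sin θ = 1617·sin 21.1°/838 = 0.6946, θ = 44.00°; offset = 5.9·tan 44.00° = 5.697 m.
Layer 3: sin θ = 2090·sin 21.1°/838 = 0.8978, θ = 63.88°; offset = 23.5·tan 63.88° = 47.919 m.
Summing the layer offsets gives 56.819 m.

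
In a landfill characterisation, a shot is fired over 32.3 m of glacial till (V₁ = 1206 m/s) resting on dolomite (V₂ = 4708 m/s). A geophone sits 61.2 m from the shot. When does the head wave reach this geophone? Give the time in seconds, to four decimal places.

θ_c = arcsin(V₁/V₂) = arcsin(1206/4708) = 14.84°, cos θ_c = 0.9666.
Intercept time tᵢ = 2h cos θ_c / V₁ = 2·32.3·0.9666/1206 = 0.05178 s.
t = x/V₂ + tᵢ = 61.2/4708 + 0.05178 = 0.06478 s.

0.0648 s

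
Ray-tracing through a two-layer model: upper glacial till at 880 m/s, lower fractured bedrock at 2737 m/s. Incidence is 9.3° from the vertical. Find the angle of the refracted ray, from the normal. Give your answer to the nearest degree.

30°

sin θ₁/V₁ = sin θ₂/V₂ ⇒ sin θ₂ = 2737·sin 9.3°/880 = 2737·0.1616/880 = 0.5026.
θ₂ = sin⁻¹(0.5026) = 30.17° (from vertical).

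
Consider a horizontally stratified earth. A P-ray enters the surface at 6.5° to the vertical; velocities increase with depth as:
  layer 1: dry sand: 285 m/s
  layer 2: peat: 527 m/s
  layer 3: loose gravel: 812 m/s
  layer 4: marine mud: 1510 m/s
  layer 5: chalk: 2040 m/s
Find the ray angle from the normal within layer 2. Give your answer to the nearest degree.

12°

Ray parameter p = sin 6.5° / 285 = 3.9720e-04 s/m.
sin θ_2 = p·V_2 = 3.9720e-04 × 527 = 0.2093.
θ_2 = 12.08° from the vertical.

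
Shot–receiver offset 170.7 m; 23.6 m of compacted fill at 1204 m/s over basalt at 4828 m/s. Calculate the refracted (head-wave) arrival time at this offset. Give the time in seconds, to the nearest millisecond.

θ_c = arcsin(V₁/V₂) = arcsin(1204/4828) = 14.44°, cos θ_c = 0.9684.
Intercept time tᵢ = 2h cos θ_c / V₁ = 2·23.6·0.9684/1204 = 0.03796 s.
t = x/V₂ + tᵢ = 170.7/4828 + 0.03796 = 0.07332 s.

0.073 s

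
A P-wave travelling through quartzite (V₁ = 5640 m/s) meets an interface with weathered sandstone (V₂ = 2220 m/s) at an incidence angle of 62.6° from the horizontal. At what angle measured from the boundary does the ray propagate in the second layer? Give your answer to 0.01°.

79.56°

Angle from the normal: 90° − 62.6° = 27.4°.
sin θ₁/V₁ = sin θ₂/V₂ ⇒ sin θ₂ = 2220·sin 27.4°/5640 = 2220·0.4602/5640 = 0.1811.
θ₂ = sin⁻¹(0.1811) = 10.44° (from vertical).
From the interface: 90° − 10.44° = 79.56°.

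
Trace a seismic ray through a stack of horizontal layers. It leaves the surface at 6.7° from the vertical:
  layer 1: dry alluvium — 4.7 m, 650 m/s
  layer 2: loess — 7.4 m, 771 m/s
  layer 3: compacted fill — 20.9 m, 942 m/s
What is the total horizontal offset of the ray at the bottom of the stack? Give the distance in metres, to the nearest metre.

Apply Snell's law at each interface; in layer i the horizontal offset is hᵢ·tan θᵢ.
Layer 1: θ = 6.70°; offset = 4.7·tan 6.70° = 0.552 m.
Layer 2: sin θ = 771·sin 6.7°/650 = 0.1384, θ = 7.95°; offset = 7.4·tan 7.95° = 1.034 m.
Layer 3: sin θ = 942·sin 6.7°/650 = 0.1691, θ = 9.73°; offset = 20.9·tan 9.73° = 3.585 m.
Σ offsets = 5.172 m.

5 m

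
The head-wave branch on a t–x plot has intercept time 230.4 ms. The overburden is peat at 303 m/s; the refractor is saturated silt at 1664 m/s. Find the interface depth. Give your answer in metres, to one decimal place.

35.5 m

θ_c = arcsin(303/1664) = 10.49°; cos θ_c = 0.9833.
tᵢ = 2h cos θ_c/V₁ ⇒ h = tᵢ·V₁/(2 cos θ_c) = 0.2304·303/(2·0.9833) = 35.50 m.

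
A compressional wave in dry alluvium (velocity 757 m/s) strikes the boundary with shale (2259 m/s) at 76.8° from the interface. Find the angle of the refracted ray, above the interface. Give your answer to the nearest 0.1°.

Angle from the normal: 90° − 76.8° = 13.2°.
sin θ₁/V₁ = sin θ₂/V₂ ⇒ sin θ₂ = 2259·sin 13.2°/757 = 2259·0.2284/757 = 0.6814.
θ₂ = sin⁻¹(0.6814) = 42.96° (from vertical).
From the interface: 90° − 42.96° = 47.04°.

47.0°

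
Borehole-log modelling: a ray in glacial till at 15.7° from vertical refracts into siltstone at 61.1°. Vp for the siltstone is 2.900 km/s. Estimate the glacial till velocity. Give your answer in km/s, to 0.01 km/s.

0.90 km/s

sin 15.7° = 0.2706; sin 61.1° = 0.8755.
V₁ = V₂·(sin θ₁/sin θ₂) = 2.900·(0.2706/0.8755) = 0.90 km/s.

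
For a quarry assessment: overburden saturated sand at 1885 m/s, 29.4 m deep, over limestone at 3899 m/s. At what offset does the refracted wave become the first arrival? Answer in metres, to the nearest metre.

x_cross = 2h·√((V₂+V₁)/(V₂−V₁)).
(V₂+V₁)/(V₂−V₁) = (3899+1885)/(3899−1885) = 2.8719; √ = 1.6947.
x_cross = 2·29.4·1.6947 = 99.65 m.

100 m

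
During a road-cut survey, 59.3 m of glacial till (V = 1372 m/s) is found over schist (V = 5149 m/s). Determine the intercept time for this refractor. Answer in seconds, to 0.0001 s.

0.0833 s

θ_c = arcsin(V₁/V₂) = arcsin(1372/5149) = 15.45°; cos θ_c = 0.9638.
tᵢ = 2h·cos θ_c / V₁ = 2·59.3·0.9638 / 1372 = 0.08332 s.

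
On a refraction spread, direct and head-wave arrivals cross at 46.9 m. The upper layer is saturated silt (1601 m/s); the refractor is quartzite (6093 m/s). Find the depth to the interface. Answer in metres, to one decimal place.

17.9 m

x_cross = 2h·√((V₂+V₁)/(V₂−V₁)) → h = x_cross / (2·√((V₂+V₁)/(V₂−V₁))).
√((V₂+V₁)/(V₂−V₁)) = √((6093+1601)/(6093−1601)) = 1.3087.
h = 46.9 / (2·1.3087) = 17.92 m.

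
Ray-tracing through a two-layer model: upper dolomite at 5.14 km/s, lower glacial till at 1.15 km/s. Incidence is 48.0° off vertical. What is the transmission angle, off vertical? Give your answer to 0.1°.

9.6°

sin θ₁/V₁ = sin θ₂/V₂ ⇒ sin θ₂ = 1.15·sin 48.0°/5.14 = 1.15·0.7431/5.14 = 0.1663.
θ₂ = arcsin 0.1663 = 9.57° from the normal.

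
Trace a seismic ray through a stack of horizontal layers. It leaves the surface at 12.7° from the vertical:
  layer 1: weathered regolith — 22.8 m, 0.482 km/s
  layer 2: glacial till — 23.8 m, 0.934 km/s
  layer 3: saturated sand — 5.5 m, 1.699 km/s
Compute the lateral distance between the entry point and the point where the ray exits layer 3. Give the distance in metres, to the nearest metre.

Apply Snell's law at each interface; in layer i the horizontal offset is hᵢ·tan θᵢ.
Layer 1: θ = 12.70°; offset = 22.8·tan 12.70° = 5.138 m.
Layer 2: sin θ = 0.934·sin 12.7°/0.482 = 0.4260, θ = 25.21°; offset = 23.8·tan 25.21° = 11.207 m.
Layer 3: sin θ = 1.699·sin 12.7°/0.482 = 0.7749, θ = 50.80°; offset = 5.5·tan 50.80° = 6.743 m.
Σ offsets = 23.088 m.

23 m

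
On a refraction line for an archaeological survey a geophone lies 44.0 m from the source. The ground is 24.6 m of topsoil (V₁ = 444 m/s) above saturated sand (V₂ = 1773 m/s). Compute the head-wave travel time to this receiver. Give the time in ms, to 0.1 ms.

132.1 ms

θ_c = arcsin(V₁/V₂) = arcsin(444/1773) = 14.50°, cos θ_c = 0.9681.
Intercept time tᵢ = 2h cos θ_c / V₁ = 2·24.6·0.9681/444 = 0.10728 s.
t = x/V₂ + tᵢ = 44.0/1773 + 0.10728 = 0.13210 s.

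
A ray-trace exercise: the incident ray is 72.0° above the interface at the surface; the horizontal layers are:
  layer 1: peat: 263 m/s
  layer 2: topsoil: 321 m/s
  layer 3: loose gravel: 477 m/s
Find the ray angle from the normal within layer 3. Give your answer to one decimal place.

34.1°

From the normal: θ₁ = 90° − 72.0° = 18.0°.
Snell's law across each interface conserves sin θ / V, so sin θ_3 = V_3·sin θ₁/V₁.
sin θ_3 = 477 × sin 18.0° / 263 = 0.5605.
θ_3 = arcsin 0.5605 = 34.09°.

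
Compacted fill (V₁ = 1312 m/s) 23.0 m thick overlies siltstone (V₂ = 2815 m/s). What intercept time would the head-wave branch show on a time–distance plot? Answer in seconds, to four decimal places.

tᵢ = 2h·√(V₂²−V₁²)/(V₁V₂).
√(V₂²−V₁²) = √(2815²−1312²) = 2490.6 m/s.
tᵢ = 2·23.0·2490.6/(1312·2815) = 0.03102 s.

0.0310 s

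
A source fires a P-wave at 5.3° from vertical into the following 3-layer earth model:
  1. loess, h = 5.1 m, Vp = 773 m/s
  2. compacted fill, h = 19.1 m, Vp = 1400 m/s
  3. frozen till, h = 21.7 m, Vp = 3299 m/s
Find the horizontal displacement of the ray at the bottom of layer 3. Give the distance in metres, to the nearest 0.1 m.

13.0 m

Apply Snell's law at each interface; in layer i the horizontal offset is hᵢ·tan θᵢ.
Layer 1: θ = 5.30°; offset = 5.1·tan 5.30° = 0.473 m.
Layer 2: sin θ = 1400·sin 5.3°/773 = 0.1673, θ = 9.63°; offset = 19.1·tan 9.63° = 3.241 m.
Layer 3: sin θ = 3299·sin 5.3°/773 = 0.3942, θ = 23.22°; offset = 21.7·tan 23.22° = 9.308 m.
Total horizontal offset = 13.022 m.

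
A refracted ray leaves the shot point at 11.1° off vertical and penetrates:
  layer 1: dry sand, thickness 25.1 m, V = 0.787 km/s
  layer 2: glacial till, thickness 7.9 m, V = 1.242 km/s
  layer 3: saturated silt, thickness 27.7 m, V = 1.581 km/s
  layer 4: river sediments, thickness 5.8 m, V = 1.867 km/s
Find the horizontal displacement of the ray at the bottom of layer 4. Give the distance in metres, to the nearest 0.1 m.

Ray parameter p = sin 11.1° / 0.787 km/s = 2.4463e-01 s/km.
Layer 1: θ = 11.10°; offset = 25.1·tan 11.10° = 4.924 m.
Layer 2: sin θ = p·1.242 = 0.3038 → θ = 17.69°; offset = 7.9·tan 17.69° = 2.519 m.
Layer 3: sin θ = p·1.581 = 0.3868 → θ = 22.75°; offset = 27.7·tan 22.75° = 11.617 m.
Layer 4: sin θ = p·1.867 = 0.4567 → θ = 27.18°; offset = 5.8·tan 27.18° = 2.978 m.
Σ offsets = 22.039 m.

22.0 m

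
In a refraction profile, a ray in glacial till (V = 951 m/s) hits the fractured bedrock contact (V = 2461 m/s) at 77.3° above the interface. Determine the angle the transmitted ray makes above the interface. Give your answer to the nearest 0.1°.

Angle from the normal: 90° − 77.3° = 12.7°.
Snell's law: sin θ₂ = (V₂/V₁)·sin θ₁ = (2461/951)·sin 12.7° = 0.5689.
θ₂ = arcsin 0.5689 = 34.67° from the normal.
From the interface: 90° − 34.67° = 55.33°.

55.3°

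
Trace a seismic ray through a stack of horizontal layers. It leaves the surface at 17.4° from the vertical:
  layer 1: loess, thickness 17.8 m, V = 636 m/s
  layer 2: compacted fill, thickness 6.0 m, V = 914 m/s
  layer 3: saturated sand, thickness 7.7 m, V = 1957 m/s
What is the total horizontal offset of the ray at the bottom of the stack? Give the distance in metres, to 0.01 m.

p = sin θ₁/V₁ = sin 17.4°/636 = 4.7019e-04 s/m is conserved through the stack.
Layer 1: θ = 17.40°; offset = 17.8·tan 17.40° = 5.5782 m.
Layer 2: sin θ = p·914 = 0.4298 → θ = 25.45°; offset = 6.0·tan 25.45° = 2.8557 m.
Layer 3: sin θ = p·1957 = 0.9202 → θ = 66.95°; offset = 7.7·tan 66.95° = 18.0959 m.
Summing the layer offsets gives 26.5298 m.

26.53 m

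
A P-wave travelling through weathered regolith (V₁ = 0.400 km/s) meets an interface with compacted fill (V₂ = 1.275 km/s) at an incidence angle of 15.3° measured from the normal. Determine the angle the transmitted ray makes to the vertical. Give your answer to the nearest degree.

57°

Snell's law: sin θ₂ = (V₂/V₁)·sin θ₁ = (1.275/0.400)·sin 15.3° = 0.8411.
θ₂ = sin⁻¹(0.8411) = 57.26° (from vertical).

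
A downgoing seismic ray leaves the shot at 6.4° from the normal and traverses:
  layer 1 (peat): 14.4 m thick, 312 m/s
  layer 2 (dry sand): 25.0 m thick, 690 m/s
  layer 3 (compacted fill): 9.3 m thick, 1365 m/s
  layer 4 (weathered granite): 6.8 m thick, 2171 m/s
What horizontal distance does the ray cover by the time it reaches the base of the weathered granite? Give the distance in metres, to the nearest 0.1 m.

Apply Snell's law at each interface; in layer i the horizontal offset is hᵢ·tan θᵢ.
Layer 1: θ = 6.40°; offset = 14.4·tan 6.40° = 1.615 m.
Layer 2: sin θ = 690·sin 6.4°/312 = 0.2465, θ = 14.27°; offset = 25.0·tan 14.27° = 6.359 m.
Layer 3: sin θ = 1365·sin 6.4°/312 = 0.4877, θ = 29.19°; offset = 9.3·tan 29.19° = 5.195 m.
Layer 4: sin θ = 2171·sin 6.4°/312 = 0.7756, θ = 50.86°; offset = 6.8·tan 50.86° = 8.356 m.
Summing the layer offsets gives 21.526 m.

21.5 m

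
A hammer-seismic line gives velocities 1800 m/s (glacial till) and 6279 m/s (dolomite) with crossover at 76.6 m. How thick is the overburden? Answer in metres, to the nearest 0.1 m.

28.5 m

x_cross = 2h·√((V₂+V₁)/(V₂−V₁)) → h = x_cross / (2·√((V₂+V₁)/(V₂−V₁))).
√((V₂+V₁)/(V₂−V₁)) = √((6279+1800)/(6279−1800)) = 1.3430.
h = 76.6 / (2·1.3430) = 28.52 m.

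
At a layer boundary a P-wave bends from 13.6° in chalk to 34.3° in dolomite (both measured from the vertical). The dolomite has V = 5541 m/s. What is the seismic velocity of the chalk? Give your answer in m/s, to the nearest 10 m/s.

sin 13.6° = 0.2351; sin 34.3° = 0.5635.
V₁ = V₂·(sin θ₁/sin θ₂) = 5541·(0.2351/0.5635) = 2312.09 m/s.

2310 m/s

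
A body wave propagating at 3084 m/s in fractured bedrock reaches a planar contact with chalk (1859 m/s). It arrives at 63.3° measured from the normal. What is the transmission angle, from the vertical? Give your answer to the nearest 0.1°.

32.6°

Snell's law: sin θ₂ = (V₂/V₁)·sin θ₁ = (1859/3084)·sin 63.3° = 0.5385.
θ₂ = sin⁻¹(0.5385) = 32.58° (from vertical).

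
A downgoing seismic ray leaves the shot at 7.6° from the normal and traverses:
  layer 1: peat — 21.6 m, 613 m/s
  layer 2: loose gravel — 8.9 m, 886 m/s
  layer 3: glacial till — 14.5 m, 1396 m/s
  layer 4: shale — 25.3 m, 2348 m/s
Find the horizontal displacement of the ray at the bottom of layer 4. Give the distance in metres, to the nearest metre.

24 m

p = sin θ₁/V₁ = sin 7.6°/613 = 2.1575e-04 s/m is conserved through the stack.
Layer 1: θ = 7.60°; offset = 21.6·tan 7.60° = 2.882 m.
Layer 2: sin θ = p·886 = 0.1912 → θ = 11.02°; offset = 8.9·tan 11.02° = 1.733 m.
Layer 3: sin θ = p·1396 = 0.3012 → θ = 17.53°; offset = 14.5·tan 17.53° = 4.580 m.
Layer 4: sin θ = p·2348 = 0.5066 → θ = 30.44°; offset = 25.3·tan 30.44° = 14.865 m.
Summing the layer offsets gives 24.061 m.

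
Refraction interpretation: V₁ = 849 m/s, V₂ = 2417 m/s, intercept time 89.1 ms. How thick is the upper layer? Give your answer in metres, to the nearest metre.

40 m

h = tᵢ·V₁·V₂ / (2·√(V₂²−V₁²)).
√(V₂²−V₁²) = √(2417² − 849²) = 2263.0 m/s.
h = 0.0891 s × 849 × 2417 / (2 × 2263.0) = 40.40 m.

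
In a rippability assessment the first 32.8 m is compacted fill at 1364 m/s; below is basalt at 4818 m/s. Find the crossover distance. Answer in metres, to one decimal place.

θ_c = arcsin(1364/4818) = 16.45°, so cos θ_c = 0.9591 and tᵢ = 2h cos θ_c/V₁ = 0.0461 s.
At crossover x/V₁ = x/V₂ + tᵢ ⇒ x = tᵢ/(1/V₁ − 1/V₂) = 0.04613/(7.3314e-04 − 2.0756e-04) = 87.76 m.

87.8 m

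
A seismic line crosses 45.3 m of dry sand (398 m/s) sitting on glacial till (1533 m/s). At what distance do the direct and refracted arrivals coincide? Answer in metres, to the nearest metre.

118 m

θ_c = arcsin(398/1533) = 15.05°, so cos θ_c = 0.9657 and tᵢ = 2h cos θ_c/V₁ = 0.2198 s.
At crossover x/V₁ = x/V₂ + tᵢ ⇒ x = tᵢ/(1/V₁ − 1/V₂) = 0.21983/(2.5126e-03 − 6.5232e-04) = 118.17 m.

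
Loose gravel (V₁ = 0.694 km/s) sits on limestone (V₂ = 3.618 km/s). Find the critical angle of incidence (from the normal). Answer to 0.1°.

11.1°

Critical incidence: sin θ_c = V₁/V₂ = 0.694/3.618 = 0.1918.
θ_c = arcsin 0.1918 = 11.06°.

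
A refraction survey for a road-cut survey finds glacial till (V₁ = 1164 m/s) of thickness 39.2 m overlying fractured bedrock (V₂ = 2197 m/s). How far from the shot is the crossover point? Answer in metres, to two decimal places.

141.42 m

x_cross = 2h·√((V₂+V₁)/(V₂−V₁)).
(V₂+V₁)/(V₂−V₁) = (2197+1164)/(2197−1164) = 3.2536; √ = 1.8038.
x_cross = 2·39.2·1.8038 = 141.42 m.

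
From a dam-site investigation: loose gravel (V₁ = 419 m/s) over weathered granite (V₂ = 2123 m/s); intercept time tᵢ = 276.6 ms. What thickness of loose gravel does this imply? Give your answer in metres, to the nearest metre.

59 m

h = tᵢ·V₁·V₂ / (2·√(V₂²−V₁²)).
√(V₂²−V₁²) = √(2123² − 419²) = 2081.2 m/s.
h = 0.2766 s × 419 × 2123 / (2 × 2081.2) = 59.11 m.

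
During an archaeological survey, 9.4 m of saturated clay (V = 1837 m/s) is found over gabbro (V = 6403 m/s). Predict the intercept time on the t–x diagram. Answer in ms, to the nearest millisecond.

10 ms

θ_c = arcsin(V₁/V₂) = arcsin(1837/6403) = 16.67°; cos θ_c = 0.9580.
tᵢ = 2h·cos θ_c / V₁ = 2·9.4·0.9580 / 1837 = 0.00980 s.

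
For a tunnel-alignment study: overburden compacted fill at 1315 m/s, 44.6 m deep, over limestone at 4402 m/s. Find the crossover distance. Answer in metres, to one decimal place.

x_cross = 2h·√((V₂+V₁)/(V₂−V₁)).
(V₂+V₁)/(V₂−V₁) = (4402+1315)/(4402−1315) = 1.8520; √ = 1.3609.
x_cross = 2·44.6·1.3609 = 121.39 m.

121.4 m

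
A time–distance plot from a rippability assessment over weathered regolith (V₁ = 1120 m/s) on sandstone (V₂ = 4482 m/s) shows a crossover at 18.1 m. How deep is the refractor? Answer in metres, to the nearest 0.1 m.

7.0 m

x_cross = 2h·√((V₂+V₁)/(V₂−V₁)) → h = x_cross / (2·√((V₂+V₁)/(V₂−V₁))).
√((V₂+V₁)/(V₂−V₁)) = √((4482+1120)/(4482−1120)) = 1.2908.
h = 18.1 / (2·1.2908) = 7.01 m.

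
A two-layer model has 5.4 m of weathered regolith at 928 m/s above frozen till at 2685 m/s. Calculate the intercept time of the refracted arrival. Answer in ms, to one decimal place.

10.9 ms

tᵢ = 2h·√(V₂²−V₁²)/(V₁V₂).
√(V₂²−V₁²) = √(2685²−928²) = 2519.5 m/s.
tᵢ = 2·5.4·2519.5/(928·2685) = 0.01092 s.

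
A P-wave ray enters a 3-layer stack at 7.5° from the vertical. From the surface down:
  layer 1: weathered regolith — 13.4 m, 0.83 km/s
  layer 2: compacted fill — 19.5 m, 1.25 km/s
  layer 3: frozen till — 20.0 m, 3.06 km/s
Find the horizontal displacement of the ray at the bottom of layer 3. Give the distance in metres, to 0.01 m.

16.65 m

Ray parameter p = sin 7.5° / 0.83 km/s = 1.5726e-01 s/km.
Layer 1: θ = 7.50°; offset = 13.4·tan 7.50° = 1.7641 m.
Layer 2: sin θ = p·1.25 = 0.1966 → θ = 11.34°; offset = 19.5·tan 11.34° = 3.9095 m.
Layer 3: sin θ = p·3.06 = 0.4812 → θ = 28.76°; offset = 20.0·tan 28.76° = 10.9792 m.
Total horizontal offset = 16.6528 m.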